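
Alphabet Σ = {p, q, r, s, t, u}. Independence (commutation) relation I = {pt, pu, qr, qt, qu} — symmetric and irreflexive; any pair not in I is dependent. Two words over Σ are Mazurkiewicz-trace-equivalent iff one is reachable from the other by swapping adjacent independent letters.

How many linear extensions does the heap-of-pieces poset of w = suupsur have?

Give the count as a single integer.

drop 0:s onto floor
drop 1:u onto {0:s}
drop 2:u onto {1:u}
drop 3:p onto {0:s}
drop 4:s onto {2:u, 3:p}
drop 5:u onto {4:s}
drop 6:r onto {5:u}
ground layer = {0:s}
drop-orders for the pieces not yet dropped (sum over which currently-grounded one goes next):
  1 to go: {6} 1
  2 to go: {5,6} 1
  3 to go: {4,5,6} 1
  4 to go: {2,4,5,6} 1  {3,4,5,6} 1
  5 to go: {1,2,4,5,6} 1  {2,3,4,5,6} 2
  if 0:s drops first: 3 orders

3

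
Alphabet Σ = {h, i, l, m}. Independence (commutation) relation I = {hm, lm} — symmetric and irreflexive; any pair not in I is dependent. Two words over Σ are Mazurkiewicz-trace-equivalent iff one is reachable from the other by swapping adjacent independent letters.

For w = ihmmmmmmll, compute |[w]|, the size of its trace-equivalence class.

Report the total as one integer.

piece 0:i — minimal
piece 1:h rests on {0:i}
piece 2:m rests on {0:i}
piece 3:m rests on {2:m}
piece 4:m rests on {3:m}
piece 5:m rests on {4:m}
piece 6:m rests on {5:m}
piece 7:m rests on {6:m}
piece 8:l rests on {1:h}
piece 9:l rests on {8:l}
minimal pieces: {0:i}
ways to finish when only these pieces remain (= sum over removing one remaining piece with nothing left below it):
  1 left: {7}→1  {9}→1
  2 left: {6,7}→1  {7,9}→2  {8,9}→1
  3 left: {1,8,9}→1  {5,6,7}→1  {6,7,9}→3  {7,8,9}→3
  4 left: {1,7,8,9}→4  {4,5,6,7}→1  {5,6,7,9}→4  {6,7,8,9}→6
  5 left: {1,6,7,8,9}→10  {3,4,5,6,7}→1  {4,5,6,7,9}→5  {5,6,7,8,9}→10
  6 left: {1,5,6,7,8,9}→20  {2,3,4,5,6,7}→1  {3,4,5,6,7,9}→6  {4,5,6,7,8,9}→15
  7 left: {1,4,5,6,7,8,9}→35  {2,3,4,5,6,7,9}→7  {3,4,5,6,7,8,9}→21
  8 left: {1,3,4,5,6,7,8,9}→56  {2,3,4,5,6,7,8,9}→28
  placing 0:i first → 84 extensions

84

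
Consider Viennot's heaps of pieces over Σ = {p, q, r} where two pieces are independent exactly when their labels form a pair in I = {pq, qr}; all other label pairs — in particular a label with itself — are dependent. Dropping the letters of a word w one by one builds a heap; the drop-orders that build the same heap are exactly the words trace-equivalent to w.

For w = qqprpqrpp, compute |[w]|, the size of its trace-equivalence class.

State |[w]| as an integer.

84

0(q) covers ∅
1(q) covers 0:q
2(p) covers ∅
3(r) covers 2:p
4(p) covers 3:r
5(q) covers 1:q
6(r) covers 4:p
7(p) covers 6:r
8(p) covers 7:p
floor of heap: 0:q, 2:p
completions by unplaced set U, small U first (add the entries for U minus each lowest piece of U):
  |U|=1: {5}:1  {8}:1
  |U|=2: {1,5}:1  {5,8}:2  {7,8}:1
  |U|=3: {0,1,5}:1  {1,5,8}:3  {5,7,8}:3  {6,7,8}:1
  |U|=4: {0,1,5,8}:4  {1,5,7,8}:6  {4,6,7,8}:1  {5,6,7,8}:4
  |U|=5: {0,1,5,7,8}:10  {1,5,6,7,8}:10  {3,4,6,7,8}:1  {4,5,6,7,8}:5
  |U|=6: {0,1,5,6,7,8}:20  {1,4,5,6,7,8}:15  {2,3,4,6,7,8}:1  {3,4,5,6,7,8}:6
  |U|=7: {0,1,4,5,6,7,8}:35  {1,3,4,5,6,7,8}:21  {2,3,4,5,6,7,8}:7
  start at 0(q): 28
  start at 2(p): 56
sum over floor = 84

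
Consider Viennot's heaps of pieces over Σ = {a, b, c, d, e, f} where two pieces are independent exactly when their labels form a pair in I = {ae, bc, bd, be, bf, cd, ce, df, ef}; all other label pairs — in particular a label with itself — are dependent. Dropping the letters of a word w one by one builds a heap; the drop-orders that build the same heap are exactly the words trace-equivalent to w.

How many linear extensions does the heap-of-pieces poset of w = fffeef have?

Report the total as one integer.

15

#0=f has no predecessor
#1=f depends on [0:f]
#2=f depends on [1:f]
#3=e has no predecessor
#4=e depends on [3:e]
#5=f depends on [2:f]
sources: [0:f, 3:e]
N(rest) = Σ N(rest − s) over sources s of rest; N(one piece) = 1:
  size 1 → [4]=1  [5]=1
  size 2 → [2,5]=1  [3,4]=1  [4,5]=2
  size 3 → [1,2,5]=1  [2,4,5]=3  [3,4,5]=3
  size 4 → [0,1,2,5]=1  [1,2,4,5]=4  [2,3,4,5]=6
  first=0(f) contributes 10
  first=3(e) contributes 5
|[w]| = 15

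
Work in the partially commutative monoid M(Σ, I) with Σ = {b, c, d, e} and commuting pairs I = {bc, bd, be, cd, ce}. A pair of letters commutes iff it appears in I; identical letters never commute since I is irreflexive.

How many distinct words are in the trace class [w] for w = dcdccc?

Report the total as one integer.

15

drop 0:d onto floor
drop 1:c onto floor
drop 2:d onto {0:d}
drop 3:c onto {1:c}
drop 4:c onto {3:c}
drop 5:c onto {4:c}
ground layer = {0:d, 1:c}
drop-orders for the pieces not yet dropped (sum over which currently-grounded one goes next):
  1 to go: {2} 1  {5} 1
  2 to go: {0,2} 1  {2,5} 2  {4,5} 1
  3 to go: {0,2,5} 3  {2,4,5} 3  {3,4,5} 1
  4 to go: {0,2,4,5} 6  {1,3,4,5} 1  {2,3,4,5} 4
  if 0:d drops first: 5 orders
  if 1:c drops first: 10 orders
heap linearizations: 15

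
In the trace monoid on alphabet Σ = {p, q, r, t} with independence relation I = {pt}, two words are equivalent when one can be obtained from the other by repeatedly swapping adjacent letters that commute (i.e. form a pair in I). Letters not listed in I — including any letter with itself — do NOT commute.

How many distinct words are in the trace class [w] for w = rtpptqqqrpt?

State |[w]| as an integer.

0(r) covers ∅
1(t) covers 0:r
2(p) covers 0:r
3(p) covers 2:p
4(t) covers 1:t
5(q) covers 3:p, 4:t
6(q) covers 5:q
7(q) covers 6:q
8(r) covers 7:q
9(p) covers 8:r
10(t) covers 8:r
floor of heap: 0:r
completions by unplaced set U, small U first (add the entries for U minus each lowest piece of U):
  |U|=1: {9}:1  {10}:1
  |U|=2: {9,10}:2
  |U|=3: {8,9,10}:2
  |U|=4: {7,8,9,10}:2
  |U|=5: {6,7,8,9,10}:2
  |U|=6: {5,6,7,8,9,10}:2
  |U|=7: {3,5,6,7,8,9,10}:2  {4,5,6,7,8,9,10}:2
  |U|=8: {1,4,5,6,7,8,9,10}:2  {2,3,5,6,7,8,9,10}:2  {3,4,5,6,7,8,9,10}:4
  |U|=9: {1,3,4,5,6,7,8,9,10}:6  {2,3,4,5,6,7,8,9,10}:6
  start at 0(r): 12

12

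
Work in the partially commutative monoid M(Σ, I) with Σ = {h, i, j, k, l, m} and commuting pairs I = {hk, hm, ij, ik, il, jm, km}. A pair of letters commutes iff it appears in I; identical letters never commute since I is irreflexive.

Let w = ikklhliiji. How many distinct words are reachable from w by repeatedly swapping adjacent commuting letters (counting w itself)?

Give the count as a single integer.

40

#0=i has no predecessor
#1=k has no predecessor
#2=k depends on [1:k]
#3=l depends on [2:k]
#4=h depends on [0:i, 3:l]
#5=l depends on [4:h]
#6=i depends on [4:h]
#7=i depends on [6:i]
#8=j depends on [5:l]
#9=i depends on [7:i]
sources: [0:i, 1:k]
N(rest) = Σ N(rest − s) over sources s of rest; N(one piece) = 1:
  size 1 → [8]=1  [9]=1
  size 2 → [5,8]=1  [7,9]=1  [8,9]=2
  size 3 → [5,8,9]=3  [6,7,9]=1  [7,8,9]=3
  size 4 → [5,7,8,9]=6  [6,7,8,9]=4
  size 5 → [5,6,7,8,9]=10
  size 6 → [4,5,6,7,8,9]=10
  size 7 → [0,4,5,6,7,8,9]=10  [3,4,5,6,7,8,9]=10
  size 8 → [0,3,4,5,6,7,8,9]=20  [2,3,4,5,6,7,8,9]=10
  first=0(i) contributes 10
  first=1(k) contributes 30
|[w]| = 40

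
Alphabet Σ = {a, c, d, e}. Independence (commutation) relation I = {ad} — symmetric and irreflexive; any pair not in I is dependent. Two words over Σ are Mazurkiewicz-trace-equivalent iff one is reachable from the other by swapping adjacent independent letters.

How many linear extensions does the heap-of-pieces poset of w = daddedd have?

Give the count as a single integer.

#0=d has no predecessor
#1=a has no predecessor
#2=d depends on [0:d]
#3=d depends on [2:d]
#4=e depends on [1:a, 3:d]
#5=d depends on [4:e]
#6=d depends on [5:d]
sources: [0:d, 1:a]
N(rest) = Σ N(rest − s) over sources s of rest; N(one piece) = 1:
  size 1 → [6]=1
  size 2 → [5,6]=1
  size 3 → [4,5,6]=1
  size 4 → [1,4,5,6]=1  [3,4,5,6]=1
  size 5 → [1,3,4,5,6]=2  [2,3,4,5,6]=1
  first=0(d) contributes 3
  first=1(a) contributes 1
|[w]| = 4

4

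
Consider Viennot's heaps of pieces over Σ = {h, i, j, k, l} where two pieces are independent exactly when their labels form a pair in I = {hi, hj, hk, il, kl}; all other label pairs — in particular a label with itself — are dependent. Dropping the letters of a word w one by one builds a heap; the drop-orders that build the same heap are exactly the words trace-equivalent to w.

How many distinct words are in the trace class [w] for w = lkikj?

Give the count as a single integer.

drop 0:l onto floor
drop 1:k onto floor
drop 2:i onto {1:k}
drop 3:k onto {2:i}
drop 4:j onto {0:l, 3:k}
ground layer = {0:l, 1:k}
drop-orders for the pieces not yet dropped (sum over which currently-grounded one goes next):
  1 to go: {4} 1
  2 to go: {0,4} 1  {3,4} 1
  3 to go: {0,3,4} 2  {2,3,4} 1
  if 0:l drops first: 1 orders
  if 1:k drops first: 3 orders
heap linearizations: 4

4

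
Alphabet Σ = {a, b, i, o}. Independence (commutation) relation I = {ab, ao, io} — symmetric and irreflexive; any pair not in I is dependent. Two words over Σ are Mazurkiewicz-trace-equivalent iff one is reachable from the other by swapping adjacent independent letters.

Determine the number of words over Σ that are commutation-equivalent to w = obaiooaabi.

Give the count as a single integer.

69

piece 0:o — minimal
piece 1:b rests on {0:o}
piece 2:a — minimal
piece 3:i rests on {1:b, 2:a}
piece 4:o rests on {1:b}
piece 5:o rests on {4:o}
piece 6:a rests on {3:i}
piece 7:a rests on {6:a}
piece 8:b rests on {3:i, 5:o}
piece 9:i rests on {7:a, 8:b}
minimal pieces: {0:o, 2:a}
ways to finish when only these pieces remain (= sum over removing one remaining piece with nothing left below it):
  1 left: {9}→1
  2 left: {7,9}→1  {8,9}→1
  3 left: {5,8,9}→1  {6,7,9}→1  {7,8,9}→2
  4 left: {4,5,8,9}→1  {5,7,8,9}→3  {6,7,8,9}→3
  5 left: {3,6,7,8,9}→3  {4,5,7,8,9}→4  {5,6,7,8,9}→6
  6 left: {2,3,6,7,8,9}→3  {3,5,6,7,8,9}→9  {4,5,6,7,8,9}→10
  7 left: {2,3,5,6,7,8,9}→12  {3,4,5,6,7,8,9}→19
  8 left: {1,3,4,5,6,7,8,9}→19  {2,3,4,5,6,7,8,9}→31
  placing 0:o first → 50 extensions
  placing 2:a first → 19 extensions
total linear extensions = 69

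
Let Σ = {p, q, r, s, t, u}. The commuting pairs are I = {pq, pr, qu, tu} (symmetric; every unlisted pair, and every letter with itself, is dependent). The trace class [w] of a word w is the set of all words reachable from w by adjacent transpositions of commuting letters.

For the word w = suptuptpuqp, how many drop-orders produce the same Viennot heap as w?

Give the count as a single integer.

8

piece 0:s — minimal
piece 1:u rests on {0:s}
piece 2:p rests on {1:u}
piece 3:t rests on {2:p}
piece 4:u rests on {2:p}
piece 5:p rests on {3:t, 4:u}
piece 6:t rests on {5:p}
piece 7:p rests on {6:t}
piece 8:u rests on {7:p}
piece 9:q rests on {6:t}
piece 10:p rests on {8:u}
minimal pieces: {0:s}
ways to finish when only these pieces remain (= sum over removing one remaining piece with nothing left below it):
  1 left: {9}→1  {10}→1
  2 left: {8,10}→1  {9,10}→2
  3 left: {7,8,10}→1  {8,9,10}→3
  4 left: {7,8,9,10}→4
  5 left: {6,7,8,9,10}→4
  6 left: {5,6,7,8,9,10}→4
  7 left: {3,5,6,7,8,9,10}→4  {4,5,6,7,8,9,10}→4
  8 left: {3,4,5,6,7,8,9,10}→8
  9 left: {2,3,4,5,6,7,8,9,10}→8
  placing 0:s first → 8 extensions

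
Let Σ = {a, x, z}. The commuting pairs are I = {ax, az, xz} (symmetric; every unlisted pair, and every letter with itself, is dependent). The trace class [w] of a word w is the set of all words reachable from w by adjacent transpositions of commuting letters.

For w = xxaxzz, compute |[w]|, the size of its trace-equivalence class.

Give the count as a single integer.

#0=x has no predecessor
#1=x depends on [0:x]
#2=a has no predecessor
#3=x depends on [1:x]
#4=z has no predecessor
#5=z depends on [4:z]
sources: [0:x, 2:a, 4:z]
N(rest) = Σ N(rest − s) over sources s of rest; N(one piece) = 1:
  size 1 → [2]=1  [3]=1  [5]=1
  size 2 → [1,3]=1  [2,3]=2  [2,5]=2  [3,5]=2  [4,5]=1
  size 3 → [0,1,3]=1  [1,2,3]=3  [1,3,5]=3  [2,3,5]=6  [2,4,5]=3  [3,4,5]=3
  size 4 → [0,1,2,3]=4  [0,1,3,5]=4  [1,2,3,5]=12  [1,3,4,5]=6  [2,3,4,5]=12
  first=0(x) contributes 30
  first=2(a) contributes 10
  first=4(z) contributes 20
|[w]| = 60

60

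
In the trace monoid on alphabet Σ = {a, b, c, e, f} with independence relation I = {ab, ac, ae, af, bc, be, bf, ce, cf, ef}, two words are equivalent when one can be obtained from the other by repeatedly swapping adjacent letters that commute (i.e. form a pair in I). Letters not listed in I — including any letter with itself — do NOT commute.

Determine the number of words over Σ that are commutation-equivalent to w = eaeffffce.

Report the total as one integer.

2520

piece 0:e — minimal
piece 1:a — minimal
piece 2:e rests on {0:e}
piece 3:f — minimal
piece 4:f rests on {3:f}
piece 5:f rests on {4:f}
piece 6:f rests on {5:f}
piece 7:c — minimal
piece 8:e rests on {2:e}
minimal pieces: {0:e, 1:a, 3:f, 7:c}
ways to finish when only these pieces remain (= sum over removing one remaining piece with nothing left below it):
  1 left: {1}→1  {6}→1  {7}→1  {8}→1
  2 left: {1,6}→2  {1,7}→2  {1,8}→2  {2,8}→1  {5,6}→1  {6,7}→2  {6,8}→2  {7,8}→2
  3 left: {0,2,8}→1  {1,2,8}→3  {1,5,6}→3  {1,6,7}→6  {1,6,8}→6  {1,7,8}→6  {2,6,8}→3  {2,7,8}→3  {4,5,6}→1  {5,6,7}→3  {5,6,8}→3  {6,7,8}→6
  4 left: {0,1,2,8}→4  {0,2,6,8}→4  {0,2,7,8}→4  {1,2,6,8}→12  {1,2,7,8}→12  {1,4,5,6}→4  {1,5,6,7}→12  {1,5,6,8}→12  {1,6,7,8}→24  {2,5,6,8}→6  {2,6,7,8}→12  {3,4,5,6}→1  {4,5,6,7}→4  {4,5,6,8}→4  {5,6,7,8}→12
  5 left: {0,1,2,6,8}→20  {0,1,2,7,8}→20  {0,2,5,6,8}→10  {0,2,6,7,8}→20  {1,2,5,6,8}→30  {1,2,6,7,8}→60  {1,3,4,5,6}→5  {1,4,5,6,7}→20  {1,4,5,6,8}→20  {1,5,6,7,8}→60  {2,4,5,6,8}→10  {2,5,6,7,8}→30  {3,4,5,6,7}→5  {3,4,5,6,8}→5  {4,5,6,7,8}→20
  6 left: {0,1,2,5,6,8}→60  {0,1,2,6,7,8}→120  {0,2,4,5,6,8}→20  {0,2,5,6,7,8}→60  {1,2,4,5,6,8}→60  {1,2,5,6,7,8}→180  {1,3,4,5,6,7}→30  {1,3,4,5,6,8}→30  {1,4,5,6,7,8}→120  {2,3,4,5,6,8}→15  {2,4,5,6,7,8}→60  {3,4,5,6,7,8}→30
  7 left: {0,1,2,4,5,6,8}→140  {0,1,2,5,6,7,8}→420  {0,2,3,4,5,6,8}→35  {0,2,4,5,6,7,8}→140  {1,2,3,4,5,6,8}→105  {1,2,4,5,6,7,8}→420  {1,3,4,5,6,7,8}→210  {2,3,4,5,6,7,8}→105
  placing 0:e first → 840 extensions
  placing 1:a first → 280 extensions
  placing 3:f first → 1120 extensions
  placing 7:c first → 280 extensions
total linear extensions = 2520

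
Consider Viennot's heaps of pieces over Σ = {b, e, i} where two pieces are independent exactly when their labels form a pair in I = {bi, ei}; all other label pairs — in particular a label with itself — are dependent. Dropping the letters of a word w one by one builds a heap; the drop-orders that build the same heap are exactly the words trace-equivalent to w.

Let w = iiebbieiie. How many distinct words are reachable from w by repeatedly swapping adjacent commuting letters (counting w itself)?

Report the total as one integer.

252

piece 0:i — minimal
piece 1:i rests on {0:i}
piece 2:e — minimal
piece 3:b rests on {2:e}
piece 4:b rests on {3:b}
piece 5:i rests on {1:i}
piece 6:e rests on {4:b}
piece 7:i rests on {5:i}
piece 8:i rests on {7:i}
piece 9:e rests on {6:e}
minimal pieces: {0:i, 2:e}
ways to finish when only these pieces remain (= sum over removing one remaining piece with nothing left below it):
  1 left: {8}→1  {9}→1
  2 left: {6,9}→1  {7,8}→1  {8,9}→2
  3 left: {4,6,9}→1  {5,7,8}→1  {6,8,9}→3  {7,8,9}→3
  4 left: {1,5,7,8}→1  {3,4,6,9}→1  {4,6,8,9}→4  {5,7,8,9}→4  {6,7,8,9}→6
  5 left: {0,1,5,7,8}→1  {1,5,7,8,9}→5  {2,3,4,6,9}→1  {3,4,6,8,9}→5  {4,6,7,8,9}→10  {5,6,7,8,9}→10
  6 left: {0,1,5,7,8,9}→6  {1,5,6,7,8,9}→15  {2,3,4,6,8,9}→6  {3,4,6,7,8,9}→15  {4,5,6,7,8,9}→20
  7 left: {0,1,5,6,7,8,9}→21  {1,4,5,6,7,8,9}→35  {2,3,4,6,7,8,9}→21  {3,4,5,6,7,8,9}→35
  8 left: {0,1,4,5,6,7,8,9}→56  {1,3,4,5,6,7,8,9}→70  {2,3,4,5,6,7,8,9}→56
  placing 0:i first → 126 extensions
  placing 2:e first → 126 extensions
total linear extensions = 252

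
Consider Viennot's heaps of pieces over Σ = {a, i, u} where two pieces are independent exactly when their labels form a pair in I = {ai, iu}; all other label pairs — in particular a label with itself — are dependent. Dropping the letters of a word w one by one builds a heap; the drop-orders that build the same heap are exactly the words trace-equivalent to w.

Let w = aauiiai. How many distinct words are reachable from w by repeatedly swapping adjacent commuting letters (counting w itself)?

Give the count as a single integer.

35

drop 0:a onto floor
drop 1:a onto {0:a}
drop 2:u onto {1:a}
drop 3:i onto floor
drop 4:i onto {3:i}
drop 5:a onto {2:u}
drop 6:i onto {4:i}
ground layer = {0:a, 3:i}
drop-orders for the pieces not yet dropped (sum over which currently-grounded one goes next):
  1 to go: {5} 1  {6} 1
  2 to go: {2,5} 1  {4,6} 1  {5,6} 2
  3 to go: {1,2,5} 1  {2,5,6} 3  {3,4,6} 1  {4,5,6} 3
  4 to go: {0,1,2,5} 1  {1,2,5,6} 4  {2,4,5,6} 6  {3,4,5,6} 4
  5 to go: {0,1,2,5,6} 5  {1,2,4,5,6} 10  {2,3,4,5,6} 10
  if 0:a drops first: 20 orders
  if 3:i drops first: 15 orders
heap linearizations: 35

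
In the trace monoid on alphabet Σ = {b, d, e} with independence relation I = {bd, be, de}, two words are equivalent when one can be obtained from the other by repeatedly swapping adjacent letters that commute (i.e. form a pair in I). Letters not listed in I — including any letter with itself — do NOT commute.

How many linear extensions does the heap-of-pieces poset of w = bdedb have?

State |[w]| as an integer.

piece 0:b — minimal
piece 1:d — minimal
piece 2:e — minimal
piece 3:d rests on {1:d}
piece 4:b rests on {0:b}
minimal pieces: {0:b, 1:d, 2:e}
ways to finish when only these pieces remain (= sum over removing one remaining piece with nothing left below it):
  1 left: {2}→1  {3}→1  {4}→1
  2 left: {0,4}→1  {1,3}→1  {2,3}→2  {2,4}→2  {3,4}→2
  3 left: {0,2,4}→3  {0,3,4}→3  {1,2,3}→3  {1,3,4}→3  {2,3,4}→6
  placing 0:b first → 12 extensions
  placing 1:d first → 12 extensions
  placing 2:e first → 6 extensions
total linear extensions = 30

30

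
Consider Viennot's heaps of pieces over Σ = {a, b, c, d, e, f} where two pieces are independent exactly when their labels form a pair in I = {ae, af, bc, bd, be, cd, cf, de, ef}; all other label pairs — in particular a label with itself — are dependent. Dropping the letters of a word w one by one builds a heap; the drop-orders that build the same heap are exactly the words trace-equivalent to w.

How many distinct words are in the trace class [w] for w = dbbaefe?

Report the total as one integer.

#0=d has no predecessor
#1=b has no predecessor
#2=b depends on [1:b]
#3=a depends on [0:d, 2:b]
#4=e has no predecessor
#5=f depends on [0:d, 2:b]
#6=e depends on [4:e]
sources: [0:d, 1:b, 4:e]
N(rest) = Σ N(rest − s) over sources s of rest; N(one piece) = 1:
  size 1 → [3]=1  [5]=1  [6]=1
  size 2 → [3,5]=2  [3,6]=2  [4,6]=1  [5,6]=2
  size 3 → [0,3,5]=2  [2,3,5]=2  [3,4,6]=3  [3,5,6]=6  [4,5,6]=3
  size 4 → [0,2,3,5]=4  [0,3,5,6]=8  [1,2,3,5]=2  [2,3,5,6]=8  [3,4,5,6]=12
  size 5 → [0,1,2,3,5]=6  [0,2,3,5,6]=20  [0,3,4,5,6]=20  [1,2,3,5,6]=10  [2,3,4,5,6]=20
  first=0(d) contributes 30
  first=1(b) contributes 60
  first=4(e) contributes 36
|[w]| = 126

126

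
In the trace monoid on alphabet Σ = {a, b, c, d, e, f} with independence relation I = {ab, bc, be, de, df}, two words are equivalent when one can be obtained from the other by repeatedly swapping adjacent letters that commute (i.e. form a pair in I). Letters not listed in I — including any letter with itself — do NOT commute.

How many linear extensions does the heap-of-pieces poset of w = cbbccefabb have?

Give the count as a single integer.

45

piece 0:c — minimal
piece 1:b — minimal
piece 2:b rests on {1:b}
piece 3:c rests on {0:c}
piece 4:c rests on {3:c}
piece 5:e rests on {4:c}
piece 6:f rests on {2:b, 5:e}
piece 7:a rests on {6:f}
piece 8:b rests on {6:f}
piece 9:b rests on {8:b}
minimal pieces: {0:c, 1:b}
ways to finish when only these pieces remain (= sum over removing one remaining piece with nothing left below it):
  1 left: {7}→1  {9}→1
  2 left: {7,9}→2  {8,9}→1
  3 left: {7,8,9}→3
  4 left: {6,7,8,9}→3
  5 left: {2,6,7,8,9}→3  {5,6,7,8,9}→3
  6 left: {1,2,6,7,8,9}→3  {2,5,6,7,8,9}→6  {4,5,6,7,8,9}→3
  7 left: {1,2,5,6,7,8,9}→9  {2,4,5,6,7,8,9}→9  {3,4,5,6,7,8,9}→3
  8 left: {0,3,4,5,6,7,8,9}→3  {1,2,4,5,6,7,8,9}→18  {2,3,4,5,6,7,8,9}→12
  placing 0:c first → 30 extensions
  placing 1:b first → 15 extensions
total linear extensions = 45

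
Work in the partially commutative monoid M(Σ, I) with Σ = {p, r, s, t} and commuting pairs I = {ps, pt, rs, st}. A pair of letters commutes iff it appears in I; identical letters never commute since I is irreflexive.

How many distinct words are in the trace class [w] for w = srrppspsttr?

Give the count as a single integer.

1650

#0=s has no predecessor
#1=r has no predecessor
#2=r depends on [1:r]
#3=p depends on [2:r]
#4=p depends on [3:p]
#5=s depends on [0:s]
#6=p depends on [4:p]
#7=s depends on [5:s]
#8=t depends on [2:r]
#9=t depends on [8:t]
#10=r depends on [6:p, 9:t]
sources: [0:s, 1:r]
N(rest) = Σ N(rest − s) over sources s of rest; N(one piece) = 1:
  size 1 → [7]=1  [10]=1
  size 2 → [5,7]=1  [6,10]=1  [7,10]=2  [9,10]=1
  size 3 → [0,5,7]=1  [4,6,10]=1  [5,7,10]=3  [6,7,10]=3  [6,9,10]=2  [7,9,10]=3  [8,9,10]=1
  size 4 → [0,5,7,10]=4  [3,4,6,10]=1  [4,6,7,10]=4  [4,6,9,10]=3  [5,6,7,10]=6  [5,7,9,10]=6  [6,7,9,10]=8  [6,8,9,10]=3  [7,8,9,10]=4
  size 5 → [0,5,6,7,10]=10  [0,5,7,9,10]=10  [3,4,6,7,10]=5  [3,4,6,9,10]=4  [4,5,6,7,10]=10  [4,6,7,9,10]=15  [4,6,8,9,10]=6  [5,6,7,9,10]=20  [5,7,8,9,10]=10  [6,7,8,9,10]=15
  size 6 → [0,4,5,6,7,10]=20  [0,5,6,7,9,10]=40  [0,5,7,8,9,10]=20  [3,4,5,6,7,10]=15  [3,4,6,7,9,10]=24  [3,4,6,8,9,10]=10  [4,5,6,7,9,10]=45  [4,6,7,8,9,10]=36  [5,6,7,8,9,10]=45
  size 7 → [0,3,4,5,6,7,10]=35  [0,4,5,6,7,9,10]=105  [0,5,6,7,8,9,10]=105  [2,3,4,6,8,9,10]=10  [3,4,5,6,7,9,10]=84  [3,4,6,7,8,9,10]=70  [4,5,6,7,8,9,10]=126
  size 8 → [0,3,4,5,6,7,9,10]=224  [0,4,5,6,7,8,9,10]=336  [1,2,3,4,6,8,9,10]=10  [2,3,4,6,7,8,9,10]=80  [3,4,5,6,7,8,9,10]=280
  size 9 → [0,3,4,5,6,7,8,9,10]=840  [1,2,3,4,6,7,8,9,10]=90  [2,3,4,5,6,7,8,9,10]=360
  first=0(s) contributes 450
  first=1(r) contributes 1200
|[w]| = 1650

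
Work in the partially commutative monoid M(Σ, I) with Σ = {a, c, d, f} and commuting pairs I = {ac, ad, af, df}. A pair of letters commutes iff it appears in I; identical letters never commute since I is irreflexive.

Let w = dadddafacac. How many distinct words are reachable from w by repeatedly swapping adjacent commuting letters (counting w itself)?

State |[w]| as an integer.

#0=d has no predecessor
#1=a has no predecessor
#2=d depends on [0:d]
#3=d depends on [2:d]
#4=d depends on [3:d]
#5=a depends on [1:a]
#6=f has no predecessor
#7=a depends on [5:a]
#8=c depends on [4:d, 6:f]
#9=a depends on [7:a]
#10=c depends on [8:c]
sources: [0:d, 1:a, 6:f]
N(rest) = Σ N(rest − s) over sources s of rest; N(one piece) = 1:
  size 1 → [9]=1  [10]=1
  size 2 → [7,9]=1  [8,10]=1  [9,10]=2
  size 3 → [4,8,10]=1  [5,7,9]=1  [6,8,10]=1  [7,9,10]=3  [8,9,10]=3
  size 4 → [1,5,7,9]=1  [3,4,8,10]=1  [4,6,8,10]=2  [4,8,9,10]=4  [5,7,9,10]=4  [6,8,9,10]=4  [7,8,9,10]=6
  size 5 → [1,5,7,9,10]=5  [2,3,4,8,10]=1  [3,4,6,8,10]=3  [3,4,8,9,10]=5  [4,6,8,9,10]=10  [4,7,8,9,10]=10  [5,7,8,9,10]=10  [6,7,8,9,10]=10
  size 6 → [0,2,3,4,8,10]=1  [1,5,7,8,9,10]=15  [2,3,4,6,8,10]=4  [2,3,4,8,9,10]=6  [3,4,6,8,9,10]=18  [3,4,7,8,9,10]=15  [4,5,7,8,9,10]=20  [4,6,7,8,9,10]=30  [5,6,7,8,9,10]=20
  size 7 → [0,2,3,4,6,8,10]=5  [0,2,3,4,8,9,10]=7  [1,4,5,7,8,9,10]=35  [1,5,6,7,8,9,10]=35  [2,3,4,6,8,9,10]=28  [2,3,4,7,8,9,10]=21  [3,4,5,7,8,9,10]=35  [3,4,6,7,8,9,10]=63  [4,5,6,7,8,9,10]=70
  size 8 → [0,2,3,4,6,8,9,10]=40  [0,2,3,4,7,8,9,10]=28  [1,3,4,5,7,8,9,10]=70  [1,4,5,6,7,8,9,10]=140  [2,3,4,5,7,8,9,10]=56  [2,3,4,6,7,8,9,10]=112  [3,4,5,6,7,8,9,10]=168
  size 9 → [0,2,3,4,5,7,8,9,10]=84  [0,2,3,4,6,7,8,9,10]=180  [1,2,3,4,5,7,8,9,10]=126  [1,3,4,5,6,7,8,9,10]=378  [2,3,4,5,6,7,8,9,10]=336
  first=0(d) contributes 840
  first=1(a) contributes 600
  first=6(f) contributes 210
|[w]| = 1650

1650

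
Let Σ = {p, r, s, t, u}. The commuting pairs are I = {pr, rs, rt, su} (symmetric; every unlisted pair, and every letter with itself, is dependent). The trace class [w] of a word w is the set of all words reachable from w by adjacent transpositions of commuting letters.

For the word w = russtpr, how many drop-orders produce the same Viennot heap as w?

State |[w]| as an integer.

#0=r has no predecessor
#1=u depends on [0:r]
#2=s has no predecessor
#3=s depends on [2:s]
#4=t depends on [1:u, 3:s]
#5=p depends on [4:t]
#6=r depends on [1:u]
sources: [0:r, 2:s]
N(rest) = Σ N(rest − s) over sources s of rest; N(one piece) = 1:
  size 1 → [5]=1  [6]=1
  size 2 → [4,5]=1  [5,6]=2
  size 3 → [3,4,5]=1  [4,5,6]=3
  size 4 → [1,4,5,6]=3  [2,3,4,5]=1  [3,4,5,6]=4
  size 5 → [0,1,4,5,6]=3  [1,3,4,5,6]=7  [2,3,4,5,6]=5
  first=0(r) contributes 12
  first=2(s) contributes 10
|[w]| = 22

22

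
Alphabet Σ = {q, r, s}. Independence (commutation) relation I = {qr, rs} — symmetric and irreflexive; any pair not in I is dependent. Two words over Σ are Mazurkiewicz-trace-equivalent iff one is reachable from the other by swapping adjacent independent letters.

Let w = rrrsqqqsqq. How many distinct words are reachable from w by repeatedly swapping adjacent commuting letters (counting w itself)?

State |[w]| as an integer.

120

#0=r has no predecessor
#1=r depends on [0:r]
#2=r depends on [1:r]
#3=s has no predecessor
#4=q depends on [3:s]
#5=q depends on [4:q]
#6=q depends on [5:q]
#7=s depends on [6:q]
#8=q depends on [7:s]
#9=q depends on [8:q]
sources: [0:r, 3:s]
N(rest) = Σ N(rest − s) over sources s of rest; N(one piece) = 1:
  size 1 → [2]=1  [9]=1
  size 2 → [1,2]=1  [2,9]=2  [8,9]=1
  size 3 → [0,1,2]=1  [1,2,9]=3  [2,8,9]=3  [7,8,9]=1
  size 4 → [0,1,2,9]=4  [1,2,8,9]=6  [2,7,8,9]=4  [6,7,8,9]=1
  size 5 → [0,1,2,8,9]=10  [1,2,7,8,9]=10  [2,6,7,8,9]=5  [5,6,7,8,9]=1
  size 6 → [0,1,2,7,8,9]=20  [1,2,6,7,8,9]=15  [2,5,6,7,8,9]=6  [4,5,6,7,8,9]=1
  size 7 → [0,1,2,6,7,8,9]=35  [1,2,5,6,7,8,9]=21  [2,4,5,6,7,8,9]=7  [3,4,5,6,7,8,9]=1
  size 8 → [0,1,2,5,6,7,8,9]=56  [1,2,4,5,6,7,8,9]=28  [2,3,4,5,6,7,8,9]=8
  first=0(r) contributes 36
  first=3(s) contributes 84
|[w]| = 120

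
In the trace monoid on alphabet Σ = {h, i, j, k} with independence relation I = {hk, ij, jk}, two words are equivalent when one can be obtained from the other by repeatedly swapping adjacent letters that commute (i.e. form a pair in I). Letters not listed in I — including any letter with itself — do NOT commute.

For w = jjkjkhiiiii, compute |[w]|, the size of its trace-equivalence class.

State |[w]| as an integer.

15

drop 0:j onto floor
drop 1:j onto {0:j}
drop 2:k onto floor
drop 3:j onto {1:j}
drop 4:k onto {2:k}
drop 5:h onto {3:j}
drop 6:i onto {4:k, 5:h}
drop 7:i onto {6:i}
drop 8:i onto {7:i}
drop 9:i onto {8:i}
drop 10:i onto {9:i}
ground layer = {0:j, 2:k}
drop-orders for the pieces not yet dropped (sum over which currently-grounded one goes next):
  1 to go: {10} 1
  2 to go: {9,10} 1
  3 to go: {8,9,10} 1
  4 to go: {7,8,9,10} 1
  5 to go: {6,7,8,9,10} 1
  6 to go: {4,6,7,8,9,10} 1  {5,6,7,8,9,10} 1
  7 to go: {2,4,6,7,8,9,10} 1  {3,5,6,7,8,9,10} 1  {4,5,6,7,8,9,10} 2
  8 to go: {1,3,5,6,7,8,9,10} 1  {2,4,5,6,7,8,9,10} 3  {3,4,5,6,7,8,9,10} 3
  9 to go: {0,1,3,5,6,7,8,9,10} 1  {1,3,4,5,6,7,8,9,10} 4  {2,3,4,5,6,7,8,9,10} 6
  if 0:j drops first: 10 orders
  if 2:k drops first: 5 orders
heap linearizations: 15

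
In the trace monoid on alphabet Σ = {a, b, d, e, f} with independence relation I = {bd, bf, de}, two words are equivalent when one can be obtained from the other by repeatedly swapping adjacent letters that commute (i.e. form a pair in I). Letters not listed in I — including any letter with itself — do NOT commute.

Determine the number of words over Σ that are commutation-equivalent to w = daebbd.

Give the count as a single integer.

0(d) covers ∅
1(a) covers 0:d
2(e) covers 1:a
3(b) covers 2:e
4(b) covers 3:b
5(d) covers 1:a
floor of heap: 0:d
completions by unplaced set U, small U first (add the entries for U minus each lowest piece of U):
  |U|=1: {4}:1  {5}:1
  |U|=2: {3,4}:1  {4,5}:2
  |U|=3: {2,3,4}:1  {3,4,5}:3
  |U|=4: {2,3,4,5}:4
  start at 0(d): 4

4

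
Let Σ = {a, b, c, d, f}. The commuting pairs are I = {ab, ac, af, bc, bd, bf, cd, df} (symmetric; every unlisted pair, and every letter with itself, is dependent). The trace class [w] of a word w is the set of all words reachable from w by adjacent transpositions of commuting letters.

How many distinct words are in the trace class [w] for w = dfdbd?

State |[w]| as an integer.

20

0(d) covers ∅
1(f) covers ∅
2(d) covers 0:d
3(b) covers ∅
4(d) covers 2:d
floor of heap: 0:d, 1:f, 3:b
completions by unplaced set U, small U first (add the entries for U minus each lowest piece of U):
  |U|=1: {1}:1  {3}:1  {4}:1
  |U|=2: {1,3}:2  {1,4}:2  {2,4}:1  {3,4}:2
  |U|=3: {0,2,4}:1  {1,2,4}:3  {1,3,4}:6  {2,3,4}:3
  start at 0(d): 12
  start at 1(f): 4
  start at 3(b): 4
sum over floor = 20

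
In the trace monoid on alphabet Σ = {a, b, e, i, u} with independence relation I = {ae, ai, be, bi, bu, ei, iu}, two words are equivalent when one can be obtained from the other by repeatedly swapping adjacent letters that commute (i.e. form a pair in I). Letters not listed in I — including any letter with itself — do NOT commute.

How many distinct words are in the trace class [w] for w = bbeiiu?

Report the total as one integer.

0(b) covers ∅
1(b) covers 0:b
2(e) covers ∅
3(i) covers ∅
4(i) covers 3:i
5(u) covers 2:e
floor of heap: 0:b, 2:e, 3:i
completions by unplaced set U, small U first (add the entries for U minus each lowest piece of U):
  |U|=1: {1}:1  {4}:1  {5}:1
  |U|=2: {0,1}:1  {1,4}:2  {1,5}:2  {2,5}:1  {3,4}:1  {4,5}:2
  |U|=3: {0,1,4}:3  {0,1,5}:3  {1,2,5}:3  {1,3,4}:3  {1,4,5}:6  {2,4,5}:3  {3,4,5}:3
  |U|=4: {0,1,2,5}:6  {0,1,3,4}:6  {0,1,4,5}:12  {1,2,4,5}:12  {1,3,4,5}:12  {2,3,4,5}:6
  start at 0(b): 30
  start at 2(e): 30
  start at 3(i): 30
sum over floor = 90

90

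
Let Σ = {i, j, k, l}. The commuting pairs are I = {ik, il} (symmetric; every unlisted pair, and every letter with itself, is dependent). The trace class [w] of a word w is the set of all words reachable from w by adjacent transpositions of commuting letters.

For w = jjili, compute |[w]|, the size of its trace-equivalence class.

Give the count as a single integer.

3

#0=j has no predecessor
#1=j depends on [0:j]
#2=i depends on [1:j]
#3=l depends on [1:j]
#4=i depends on [2:i]
sources: [0:j]
N(rest) = Σ N(rest − s) over sources s of rest; N(one piece) = 1:
  size 1 → [3]=1  [4]=1
  size 2 → [2,4]=1  [3,4]=2
  size 3 → [2,3,4]=3
  first=0(j) contributes 3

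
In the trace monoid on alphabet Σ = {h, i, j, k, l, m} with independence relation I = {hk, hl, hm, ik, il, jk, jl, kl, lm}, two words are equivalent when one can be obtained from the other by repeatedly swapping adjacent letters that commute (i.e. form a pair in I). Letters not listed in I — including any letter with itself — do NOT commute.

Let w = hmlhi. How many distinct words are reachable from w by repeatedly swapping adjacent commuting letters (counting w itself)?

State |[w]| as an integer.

15

piece 0:h — minimal
piece 1:m — minimal
piece 2:l — minimal
piece 3:h rests on {0:h}
piece 4:i rests on {1:m, 3:h}
minimal pieces: {0:h, 1:m, 2:l}
ways to finish when only these pieces remain (= sum over removing one remaining piece with nothing left below it):
  1 left: {2}→1  {4}→1
  2 left: {1,4}→1  {2,4}→2  {3,4}→1
  3 left: {0,3,4}→1  {1,2,4}→3  {1,3,4}→2  {2,3,4}→3
  placing 0:h first → 8 extensions
  placing 1:m first → 4 extensions
  placing 2:l first → 3 extensions
total linear extensions = 15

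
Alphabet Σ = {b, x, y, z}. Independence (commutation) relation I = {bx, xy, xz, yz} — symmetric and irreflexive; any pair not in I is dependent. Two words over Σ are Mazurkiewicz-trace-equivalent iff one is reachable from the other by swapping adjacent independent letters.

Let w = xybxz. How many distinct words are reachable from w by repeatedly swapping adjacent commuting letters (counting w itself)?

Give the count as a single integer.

#0=x has no predecessor
#1=y has no predecessor
#2=b depends on [1:y]
#3=x depends on [0:x]
#4=z depends on [2:b]
sources: [0:x, 1:y]
N(rest) = Σ N(rest − s) over sources s of rest; N(one piece) = 1:
  size 1 → [3]=1  [4]=1
  size 2 → [0,3]=1  [2,4]=1  [3,4]=2
  size 3 → [0,3,4]=3  [1,2,4]=1  [2,3,4]=3
  first=0(x) contributes 4
  first=1(y) contributes 6
|[w]| = 10

10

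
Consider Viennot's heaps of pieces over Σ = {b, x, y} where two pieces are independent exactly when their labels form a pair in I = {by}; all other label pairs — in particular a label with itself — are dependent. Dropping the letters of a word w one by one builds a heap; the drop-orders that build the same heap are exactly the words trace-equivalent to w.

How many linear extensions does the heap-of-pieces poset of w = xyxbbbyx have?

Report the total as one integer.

0(x) covers ∅
1(y) covers 0:x
2(x) covers 1:y
3(b) covers 2:x
4(b) covers 3:b
5(b) covers 4:b
6(y) covers 2:x
7(x) covers 5:b, 6:y
floor of heap: 0:x
completions by unplaced set U, small U first (add the entries for U minus each lowest piece of U):
  |U|=1: {7}:1
  |U|=2: {5,7}:1  {6,7}:1
  |U|=3: {4,5,7}:1  {5,6,7}:2
  |U|=4: {3,4,5,7}:1  {4,5,6,7}:3
  |U|=5: {3,4,5,6,7}:4
  |U|=6: {2,3,4,5,6,7}:4
  start at 0(x): 4

4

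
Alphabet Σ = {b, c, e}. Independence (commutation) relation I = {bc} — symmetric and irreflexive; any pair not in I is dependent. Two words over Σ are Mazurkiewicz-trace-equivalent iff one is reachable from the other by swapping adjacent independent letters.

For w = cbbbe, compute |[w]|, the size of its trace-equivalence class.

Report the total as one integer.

#0=c has no predecessor
#1=b has no predecessor
#2=b depends on [1:b]
#3=b depends on [2:b]
#4=e depends on [0:c, 3:b]
sources: [0:c, 1:b]
N(rest) = Σ N(rest − s) over sources s of rest; N(one piece) = 1:
  size 1 → [4]=1
  size 2 → [0,4]=1  [3,4]=1
  size 3 → [0,3,4]=2  [2,3,4]=1
  first=0(c) contributes 1
  first=1(b) contributes 3
|[w]| = 4

4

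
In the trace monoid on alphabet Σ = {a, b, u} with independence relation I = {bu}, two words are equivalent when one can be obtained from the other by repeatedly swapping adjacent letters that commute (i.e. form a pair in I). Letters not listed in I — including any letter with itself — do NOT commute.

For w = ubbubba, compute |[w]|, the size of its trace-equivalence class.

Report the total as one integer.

15

drop 0:u onto floor
drop 1:b onto floor
drop 2:b onto {1:b}
drop 3:u onto {0:u}
drop 4:b onto {2:b}
drop 5:b onto {4:b}
drop 6:a onto {3:u, 5:b}
ground layer = {0:u, 1:b}
drop-orders for the pieces not yet dropped (sum over which currently-grounded one goes next):
  1 to go: {6} 1
  2 to go: {3,6} 1  {5,6} 1
  3 to go: {0,3,6} 1  {3,5,6} 2  {4,5,6} 1
  4 to go: {0,3,5,6} 3  {2,4,5,6} 1  {3,4,5,6} 3
  5 to go: {0,3,4,5,6} 6  {1,2,4,5,6} 1  {2,3,4,5,6} 4
  if 0:u drops first: 5 orders
  if 1:b drops first: 10 orders
heap linearizations: 15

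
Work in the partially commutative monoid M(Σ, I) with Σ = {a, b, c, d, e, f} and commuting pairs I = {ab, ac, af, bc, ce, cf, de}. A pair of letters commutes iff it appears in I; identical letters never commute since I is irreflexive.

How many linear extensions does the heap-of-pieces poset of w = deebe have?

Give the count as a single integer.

3

piece 0:d — minimal
piece 1:e — minimal
piece 2:e rests on {1:e}
piece 3:b rests on {0:d, 2:e}
piece 4:e rests on {3:b}
minimal pieces: {0:d, 1:e}
ways to finish when only these pieces remain (= sum over removing one remaining piece with nothing left below it):
  1 left: {4}→1
  2 left: {3,4}→1
  3 left: {0,3,4}→1  {2,3,4}→1
  placing 0:d first → 1 extensions
  placing 1:e first → 2 extensions
total linear extensions = 3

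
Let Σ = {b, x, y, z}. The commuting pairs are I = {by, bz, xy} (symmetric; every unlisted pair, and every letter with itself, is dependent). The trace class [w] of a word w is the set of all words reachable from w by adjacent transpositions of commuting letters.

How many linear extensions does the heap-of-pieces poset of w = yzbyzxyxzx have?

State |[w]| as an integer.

piece 0:y — minimal
piece 1:z rests on {0:y}
piece 2:b — minimal
piece 3:y rests on {1:z}
piece 4:z rests on {3:y}
piece 5:x rests on {2:b, 4:z}
piece 6:y rests on {4:z}
piece 7:x rests on {5:x}
piece 8:z rests on {6:y, 7:x}
piece 9:x rests on {8:z}
minimal pieces: {0:y, 2:b}
ways to finish when only these pieces remain (= sum over removing one remaining piece with nothing left below it):
  1 left: {9}→1
  2 left: {8,9}→1
  3 left: {6,8,9}→1  {7,8,9}→1
  4 left: {5,7,8,9}→1  {6,7,8,9}→2
  5 left: {2,5,7,8,9}→1  {5,6,7,8,9}→3
  6 left: {2,5,6,7,8,9}→4  {4,5,6,7,8,9}→3
  7 left: {2,4,5,6,7,8,9}→7  {3,4,5,6,7,8,9}→3
  8 left: {1,3,4,5,6,7,8,9}→3  {2,3,4,5,6,7,8,9}→10
  placing 0:y first → 13 extensions
  placing 2:b first → 3 extensions
total linear extensions = 16

16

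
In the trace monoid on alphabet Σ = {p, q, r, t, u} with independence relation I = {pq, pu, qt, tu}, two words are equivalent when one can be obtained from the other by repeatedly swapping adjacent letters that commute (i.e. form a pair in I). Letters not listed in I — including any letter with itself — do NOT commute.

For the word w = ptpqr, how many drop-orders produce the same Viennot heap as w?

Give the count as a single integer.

piece 0:p — minimal
piece 1:t rests on {0:p}
piece 2:p rests on {1:t}
piece 3:q — minimal
piece 4:r rests on {2:p, 3:q}
minimal pieces: {0:p, 3:q}
ways to finish when only these pieces remain (= sum over removing one remaining piece with nothing left below it):
  1 left: {4}→1
  2 left: {2,4}→1  {3,4}→1
  3 left: {1,2,4}→1  {2,3,4}→2
  placing 0:p first → 3 extensions
  placing 3:q first → 1 extensions
total linear extensions = 4

4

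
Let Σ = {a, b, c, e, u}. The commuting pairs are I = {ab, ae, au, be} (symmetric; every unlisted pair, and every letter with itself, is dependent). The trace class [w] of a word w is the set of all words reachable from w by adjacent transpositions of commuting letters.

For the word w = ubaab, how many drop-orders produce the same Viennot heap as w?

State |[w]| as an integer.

#0=u has no predecessor
#1=b depends on [0:u]
#2=a has no predecessor
#3=a depends on [2:a]
#4=b depends on [1:b]
sources: [0:u, 2:a]
N(rest) = Σ N(rest − s) over sources s of rest; N(one piece) = 1:
  size 1 → [3]=1  [4]=1
  size 2 → [1,4]=1  [2,3]=1  [3,4]=2
  size 3 → [0,1,4]=1  [1,3,4]=3  [2,3,4]=3
  first=0(u) contributes 6
  first=2(a) contributes 4
|[w]| = 10

10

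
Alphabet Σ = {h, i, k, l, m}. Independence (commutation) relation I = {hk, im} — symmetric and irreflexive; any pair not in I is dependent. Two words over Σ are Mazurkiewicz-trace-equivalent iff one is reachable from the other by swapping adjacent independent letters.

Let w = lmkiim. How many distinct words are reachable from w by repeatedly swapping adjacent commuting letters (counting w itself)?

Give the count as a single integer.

3

0(l) covers ∅
1(m) covers 0:l
2(k) covers 1:m
3(i) covers 2:k
4(i) covers 3:i
5(m) covers 2:k
floor of heap: 0:l
completions by unplaced set U, small U first (add the entries for U minus each lowest piece of U):
  |U|=1: {4}:1  {5}:1
  |U|=2: {3,4}:1  {4,5}:2
  |U|=3: {3,4,5}:3
  |U|=4: {2,3,4,5}:3
  start at 0(l): 3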